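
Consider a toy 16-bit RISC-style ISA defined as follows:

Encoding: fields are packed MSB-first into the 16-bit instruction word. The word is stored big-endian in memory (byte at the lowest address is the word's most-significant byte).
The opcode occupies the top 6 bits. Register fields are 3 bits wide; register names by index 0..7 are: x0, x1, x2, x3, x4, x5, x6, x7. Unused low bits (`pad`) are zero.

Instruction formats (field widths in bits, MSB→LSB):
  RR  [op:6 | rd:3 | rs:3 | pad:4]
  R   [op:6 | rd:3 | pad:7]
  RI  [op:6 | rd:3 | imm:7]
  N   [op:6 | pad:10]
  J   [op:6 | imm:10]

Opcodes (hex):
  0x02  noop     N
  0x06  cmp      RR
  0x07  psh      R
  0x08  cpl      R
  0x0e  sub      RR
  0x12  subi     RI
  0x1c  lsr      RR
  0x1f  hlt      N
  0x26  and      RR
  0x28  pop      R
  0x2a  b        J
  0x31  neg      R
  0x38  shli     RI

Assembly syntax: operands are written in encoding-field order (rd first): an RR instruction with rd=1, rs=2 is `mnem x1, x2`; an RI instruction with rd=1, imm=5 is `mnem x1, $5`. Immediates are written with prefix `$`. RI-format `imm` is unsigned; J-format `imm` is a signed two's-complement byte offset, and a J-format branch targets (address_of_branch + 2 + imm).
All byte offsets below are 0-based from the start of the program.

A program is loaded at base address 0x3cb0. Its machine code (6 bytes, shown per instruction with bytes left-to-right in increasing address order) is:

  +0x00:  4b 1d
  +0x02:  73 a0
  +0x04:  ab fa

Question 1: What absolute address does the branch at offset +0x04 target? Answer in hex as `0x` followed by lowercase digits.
0x3cb0

+0x04: ab fa ⇒ word 0xabfa (big)
  top 6b → 0x2a → b [J]
  imm: (w>>0)&0x3ff=0x3fa (s10→-6) → $-6
  target = base 0x3cb0 + off 0x04 + 2 + imm -6 = 0x3cb0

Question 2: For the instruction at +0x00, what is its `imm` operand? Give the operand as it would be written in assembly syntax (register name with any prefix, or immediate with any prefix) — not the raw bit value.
$29

@+00  big-endian(4b 1d) = 0x4b1d
  opcode bits[15:10]=0x12: subi/RI
  [9:7] rd=6 = x6
  [6:0] imm=29 = $29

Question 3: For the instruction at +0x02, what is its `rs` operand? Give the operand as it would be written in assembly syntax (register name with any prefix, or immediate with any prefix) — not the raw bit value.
x2

[02] 73 a0 → 0x73a0
  op=0x73a0>>10=0x1c ⇒ lsr (RR)
  rd: (w>>7)&0x7=0x7 → x7
  rs: (w>>4)&0x7=0x2 → x2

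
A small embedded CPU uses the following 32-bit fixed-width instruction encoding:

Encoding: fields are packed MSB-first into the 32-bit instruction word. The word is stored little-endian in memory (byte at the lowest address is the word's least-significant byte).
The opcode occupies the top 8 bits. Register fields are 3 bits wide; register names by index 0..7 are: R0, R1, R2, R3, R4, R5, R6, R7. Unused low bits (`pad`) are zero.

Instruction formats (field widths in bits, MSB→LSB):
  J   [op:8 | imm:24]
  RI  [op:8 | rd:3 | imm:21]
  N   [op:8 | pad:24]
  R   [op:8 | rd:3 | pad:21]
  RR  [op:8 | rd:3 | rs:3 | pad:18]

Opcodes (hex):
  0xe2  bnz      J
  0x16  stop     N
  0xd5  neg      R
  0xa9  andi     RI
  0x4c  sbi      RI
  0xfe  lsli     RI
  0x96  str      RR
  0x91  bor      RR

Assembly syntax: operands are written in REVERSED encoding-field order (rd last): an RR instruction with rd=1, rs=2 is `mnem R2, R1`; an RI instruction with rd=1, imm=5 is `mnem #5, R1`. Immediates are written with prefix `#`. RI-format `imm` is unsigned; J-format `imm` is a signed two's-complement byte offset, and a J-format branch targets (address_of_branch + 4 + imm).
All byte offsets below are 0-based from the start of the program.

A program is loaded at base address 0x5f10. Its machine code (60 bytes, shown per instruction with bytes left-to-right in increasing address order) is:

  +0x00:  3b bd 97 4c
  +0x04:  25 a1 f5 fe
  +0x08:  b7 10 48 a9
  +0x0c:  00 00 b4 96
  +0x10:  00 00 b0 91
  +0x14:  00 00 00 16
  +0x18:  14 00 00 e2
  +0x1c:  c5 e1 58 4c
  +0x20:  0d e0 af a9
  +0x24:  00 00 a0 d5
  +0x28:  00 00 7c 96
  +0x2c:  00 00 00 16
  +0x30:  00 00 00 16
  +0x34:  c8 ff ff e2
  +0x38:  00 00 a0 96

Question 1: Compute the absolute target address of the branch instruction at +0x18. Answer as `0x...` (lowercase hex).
@+18  little-endian(14 00 00 e2) = 0xe2000014
  opcode bits[31:24]=0xe2: bnz/J
  imm: (w>>0)&0xffffff=0x14 → #20
  target = base 0x5f10 + off 0x18 + 4 + imm 20 = 0x5f40

0x5f40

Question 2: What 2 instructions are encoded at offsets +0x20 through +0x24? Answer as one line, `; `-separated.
[20] 0d e0 af a9 → 0xa9afe00d
  op=0xa9afe00d>>24=0xa9 ⇒ andi (RI)
  rd@[23:21]=0x5 ⇒ R5
  imm@[20:0]=0xfe00d ⇒ #1040397
[24] 00 00 a0 d5 → 0xd5a00000
  op=0xd5a00000>>24=0xd5 ⇒ neg (R)
  rd@[23:21]=0x5 ⇒ R5

andi #1040397, R5; neg R5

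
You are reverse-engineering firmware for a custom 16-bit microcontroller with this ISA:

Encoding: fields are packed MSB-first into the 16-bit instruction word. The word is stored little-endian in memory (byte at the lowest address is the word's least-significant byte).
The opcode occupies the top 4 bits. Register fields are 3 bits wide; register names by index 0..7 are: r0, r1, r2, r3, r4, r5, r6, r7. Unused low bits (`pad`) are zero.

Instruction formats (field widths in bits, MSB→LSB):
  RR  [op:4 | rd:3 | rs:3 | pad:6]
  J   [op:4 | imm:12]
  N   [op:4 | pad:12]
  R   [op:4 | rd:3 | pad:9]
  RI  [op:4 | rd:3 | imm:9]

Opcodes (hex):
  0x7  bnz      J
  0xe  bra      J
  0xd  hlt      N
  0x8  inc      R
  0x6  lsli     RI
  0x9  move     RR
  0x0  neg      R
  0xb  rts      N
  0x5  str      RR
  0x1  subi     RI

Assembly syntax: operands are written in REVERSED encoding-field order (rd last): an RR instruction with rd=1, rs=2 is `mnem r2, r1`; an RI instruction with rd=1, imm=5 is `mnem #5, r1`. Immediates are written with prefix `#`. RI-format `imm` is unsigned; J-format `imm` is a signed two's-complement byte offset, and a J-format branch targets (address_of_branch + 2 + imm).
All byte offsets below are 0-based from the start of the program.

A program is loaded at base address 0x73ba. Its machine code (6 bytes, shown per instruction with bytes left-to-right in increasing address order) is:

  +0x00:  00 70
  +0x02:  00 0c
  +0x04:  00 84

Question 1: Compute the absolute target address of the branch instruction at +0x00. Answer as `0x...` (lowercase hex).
@+00  little-endian(00 70) = 0x7000
  top 4b → 0x7 → bnz [J]
  imm: (w>>0)&0xfff=0x0 → #0
  target = base 0x73ba + off 0x00 + 2 + imm 0 = 0x73bc

0x73bc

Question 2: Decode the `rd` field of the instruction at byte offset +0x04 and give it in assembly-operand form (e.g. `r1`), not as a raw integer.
[04] 00 84 → 0x8400
  top 4b → 0x8 → inc [R]
  rd: (w>>9)&0x7=0x2 → r2

r2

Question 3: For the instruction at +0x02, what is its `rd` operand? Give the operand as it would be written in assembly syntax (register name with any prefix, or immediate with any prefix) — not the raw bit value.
@+02  little-endian(00 0c) = 0x0c00
  opcode bits[15:12]=0x0: neg/R
  rd@[11:9]=0x6 ⇒ r6

r6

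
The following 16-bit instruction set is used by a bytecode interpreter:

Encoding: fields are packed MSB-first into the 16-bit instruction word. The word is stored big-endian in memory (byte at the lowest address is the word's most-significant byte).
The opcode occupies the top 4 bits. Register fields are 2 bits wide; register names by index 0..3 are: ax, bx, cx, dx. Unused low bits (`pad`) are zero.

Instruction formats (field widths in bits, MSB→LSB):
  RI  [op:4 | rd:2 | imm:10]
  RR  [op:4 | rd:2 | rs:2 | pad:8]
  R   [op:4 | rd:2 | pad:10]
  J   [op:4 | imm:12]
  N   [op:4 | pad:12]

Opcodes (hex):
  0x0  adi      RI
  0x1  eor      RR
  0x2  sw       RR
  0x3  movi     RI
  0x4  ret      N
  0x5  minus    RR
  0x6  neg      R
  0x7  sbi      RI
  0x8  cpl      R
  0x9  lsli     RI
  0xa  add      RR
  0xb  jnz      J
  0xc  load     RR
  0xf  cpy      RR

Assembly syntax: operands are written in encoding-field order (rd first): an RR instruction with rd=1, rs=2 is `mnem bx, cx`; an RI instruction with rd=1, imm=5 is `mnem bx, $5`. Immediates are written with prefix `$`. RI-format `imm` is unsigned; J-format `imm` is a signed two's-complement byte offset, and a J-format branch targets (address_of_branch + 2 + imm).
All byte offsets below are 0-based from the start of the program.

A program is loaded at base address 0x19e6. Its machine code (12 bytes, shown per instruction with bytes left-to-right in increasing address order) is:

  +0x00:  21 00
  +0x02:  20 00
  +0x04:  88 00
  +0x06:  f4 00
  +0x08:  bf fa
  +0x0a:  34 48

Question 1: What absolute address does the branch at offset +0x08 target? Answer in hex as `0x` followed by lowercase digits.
0x19ea

+0x08: bf fa ⇒ word 0xbffa (big)
  top 4b → 0xb → jnz [J]
  [11:0] imm=4090 (s12→-6) = $-6
  target = base 0x19e6 + off 0x08 + 2 + imm -6 = 0x19ea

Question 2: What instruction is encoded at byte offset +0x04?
cpl cx

@+04  big-endian(88 00) = 0x8800
  opcode bits[15:12]=0x8: cpl/R
  rd: (w>>10)&0x3=0x2 → cx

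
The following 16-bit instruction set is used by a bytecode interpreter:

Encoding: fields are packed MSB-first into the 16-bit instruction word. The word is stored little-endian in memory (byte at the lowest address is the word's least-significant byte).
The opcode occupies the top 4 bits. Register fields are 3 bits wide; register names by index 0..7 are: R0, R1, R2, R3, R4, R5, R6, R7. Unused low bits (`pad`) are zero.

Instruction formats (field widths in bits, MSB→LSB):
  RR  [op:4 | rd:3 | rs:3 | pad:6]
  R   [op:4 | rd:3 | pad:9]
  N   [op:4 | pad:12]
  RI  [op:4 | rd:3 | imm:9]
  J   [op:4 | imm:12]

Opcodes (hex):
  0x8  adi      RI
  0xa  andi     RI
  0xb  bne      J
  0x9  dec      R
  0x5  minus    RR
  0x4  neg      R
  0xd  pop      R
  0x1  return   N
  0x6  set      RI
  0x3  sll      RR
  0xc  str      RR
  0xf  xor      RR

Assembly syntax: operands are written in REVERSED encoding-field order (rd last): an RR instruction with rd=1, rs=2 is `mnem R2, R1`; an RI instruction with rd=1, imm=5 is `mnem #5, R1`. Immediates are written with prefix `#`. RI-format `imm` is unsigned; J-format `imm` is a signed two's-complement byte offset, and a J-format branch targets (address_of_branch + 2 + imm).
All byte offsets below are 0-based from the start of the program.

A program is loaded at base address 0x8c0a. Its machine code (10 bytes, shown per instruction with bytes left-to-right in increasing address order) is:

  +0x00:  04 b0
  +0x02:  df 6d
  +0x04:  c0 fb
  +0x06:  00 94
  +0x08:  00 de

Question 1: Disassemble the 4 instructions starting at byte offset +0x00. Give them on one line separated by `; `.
@+00  little-endian(04 b0) = 0xb004
  op=0xb004>>12=0xb ⇒ bne (J)
  imm: (w>>0)&0xfff=0x4 → #4
@+02  little-endian(df 6d) = 0x6ddf
  op=0x6ddf>>12=0x6 ⇒ set (RI)
  rd: (w>>9)&0x7=0x6 → R6
  imm: (w>>0)&0x1ff=0x1df → #479
@+04  little-endian(c0 fb) = 0xfbc0
  op=0xfbc0>>12=0xf ⇒ xor (RR)
  rd: (w>>9)&0x7=0x5 → R5
  rs: (w>>6)&0x7=0x7 → R7
@+06  little-endian(00 94) = 0x9400
  op=0x9400>>12=0x9 ⇒ dec (R)
  rd: (w>>9)&0x7=0x2 → R2

bne #4; set #479, R6; xor R7, R5; dec R2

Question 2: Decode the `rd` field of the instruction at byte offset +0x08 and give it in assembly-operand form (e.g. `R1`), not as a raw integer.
[08] 00 de → 0xde00
  opcode bits[15:12]=0xd: pop/R
  rd: (w>>9)&0x7=0x7 → R7

R7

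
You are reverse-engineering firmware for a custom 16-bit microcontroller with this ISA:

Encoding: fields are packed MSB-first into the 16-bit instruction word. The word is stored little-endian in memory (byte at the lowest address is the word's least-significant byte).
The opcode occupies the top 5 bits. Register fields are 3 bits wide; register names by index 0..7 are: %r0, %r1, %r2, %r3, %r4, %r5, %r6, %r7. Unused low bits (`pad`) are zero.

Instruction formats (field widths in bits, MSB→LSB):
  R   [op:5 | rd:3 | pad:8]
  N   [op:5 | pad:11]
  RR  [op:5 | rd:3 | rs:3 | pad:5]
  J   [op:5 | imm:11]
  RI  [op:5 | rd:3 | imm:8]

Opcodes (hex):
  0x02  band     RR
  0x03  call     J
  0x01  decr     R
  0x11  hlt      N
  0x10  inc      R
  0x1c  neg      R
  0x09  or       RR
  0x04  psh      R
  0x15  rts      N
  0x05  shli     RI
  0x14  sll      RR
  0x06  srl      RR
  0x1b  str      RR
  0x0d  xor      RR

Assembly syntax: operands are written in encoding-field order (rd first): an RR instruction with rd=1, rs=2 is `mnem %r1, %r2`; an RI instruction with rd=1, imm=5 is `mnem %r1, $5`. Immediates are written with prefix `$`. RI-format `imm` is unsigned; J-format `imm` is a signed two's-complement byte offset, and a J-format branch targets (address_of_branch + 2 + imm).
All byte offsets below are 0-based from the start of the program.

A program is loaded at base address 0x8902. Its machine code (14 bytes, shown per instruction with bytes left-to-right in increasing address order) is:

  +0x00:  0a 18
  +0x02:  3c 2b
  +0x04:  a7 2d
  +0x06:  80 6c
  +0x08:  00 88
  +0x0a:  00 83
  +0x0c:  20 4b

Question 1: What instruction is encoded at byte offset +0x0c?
+0x0c: 20 4b ⇒ word 0x4b20 (little)
  top 5b → 0x9 → or [RR]
  [10:8] rd=3 = %r3
  [7:5] rs=1 = %r1

or %r3, %r1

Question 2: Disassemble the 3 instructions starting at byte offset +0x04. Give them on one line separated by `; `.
shli %r5, $167; xor %r4, %r4; hlt

+0x04: a7 2d ⇒ word 0x2da7 (little)
  opcode bits[15:11]=0x5: shli/RI
  rd: (w>>8)&0x7=0x5 → %r5
  imm: (w>>0)&0xff=0xa7 → $167
+0x06: 80 6c ⇒ word 0x6c80 (little)
  opcode bits[15:11]=0xd: xor/RR
  rd: (w>>8)&0x7=0x4 → %r4
  rs: (w>>5)&0x7=0x4 → %r4
+0x08: 00 88 ⇒ word 0x8800 (little)
  opcode bits[15:11]=0x11: hlt/N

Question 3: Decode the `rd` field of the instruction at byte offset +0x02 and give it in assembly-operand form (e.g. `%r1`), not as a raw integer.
@+02  little-endian(3c 2b) = 0x2b3c
  opcode bits[15:11]=0x5: shli/RI
  rd: (w>>8)&0x7=0x3 → %r3
  imm: (w>>0)&0xff=0x3c → $60

%r3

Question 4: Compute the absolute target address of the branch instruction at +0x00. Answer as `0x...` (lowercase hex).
0x890e

off 0x00: read 0a 18 as little → 0x180a
  opcode bits[15:11]=0x3: call/J
  [10:0] imm=10 = $10
  target = base 0x8902 + off 0x00 + 2 + imm 10 = 0x890e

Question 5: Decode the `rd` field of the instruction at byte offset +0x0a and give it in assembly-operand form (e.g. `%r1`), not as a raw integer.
off 0x0a: read 00 83 as little → 0x8300
  op=0x8300>>11=0x10 ⇒ inc (R)
  rd: (w>>8)&0x7=0x3 → %r3

%r3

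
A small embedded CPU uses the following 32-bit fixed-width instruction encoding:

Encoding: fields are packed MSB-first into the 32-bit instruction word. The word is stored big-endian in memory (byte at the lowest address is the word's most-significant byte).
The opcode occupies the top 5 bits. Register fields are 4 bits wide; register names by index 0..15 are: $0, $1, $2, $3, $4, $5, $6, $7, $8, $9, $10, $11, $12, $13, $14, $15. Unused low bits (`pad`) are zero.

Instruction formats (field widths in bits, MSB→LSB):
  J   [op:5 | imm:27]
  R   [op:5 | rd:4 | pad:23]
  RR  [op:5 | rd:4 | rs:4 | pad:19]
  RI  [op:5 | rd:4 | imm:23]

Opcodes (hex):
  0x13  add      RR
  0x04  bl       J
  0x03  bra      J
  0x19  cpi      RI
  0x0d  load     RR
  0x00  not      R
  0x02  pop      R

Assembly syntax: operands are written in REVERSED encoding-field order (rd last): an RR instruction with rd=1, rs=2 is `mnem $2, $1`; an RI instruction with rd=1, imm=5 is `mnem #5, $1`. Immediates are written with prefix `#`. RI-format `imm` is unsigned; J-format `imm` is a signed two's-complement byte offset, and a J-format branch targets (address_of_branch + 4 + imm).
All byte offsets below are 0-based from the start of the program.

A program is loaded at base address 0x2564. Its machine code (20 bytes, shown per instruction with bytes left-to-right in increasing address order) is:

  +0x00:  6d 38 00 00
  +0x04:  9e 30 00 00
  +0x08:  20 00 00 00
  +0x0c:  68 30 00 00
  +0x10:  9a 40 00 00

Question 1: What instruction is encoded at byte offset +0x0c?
[0c] 68 30 00 00 → 0x68300000
  op=0x68300000>>27=0xd ⇒ load (RR)
  rd@[26:23]=0x0 ⇒ $0
  rs@[22:19]=0x6 ⇒ $6

load $6, $0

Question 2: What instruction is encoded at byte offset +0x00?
load $7, $10

+0x00: 6d 38 00 00 ⇒ word 0x6d380000 (big)
  opcode bits[31:27]=0xd: load/RR
  [26:23] rd=10 = $10
  [22:19] rs=7 = $7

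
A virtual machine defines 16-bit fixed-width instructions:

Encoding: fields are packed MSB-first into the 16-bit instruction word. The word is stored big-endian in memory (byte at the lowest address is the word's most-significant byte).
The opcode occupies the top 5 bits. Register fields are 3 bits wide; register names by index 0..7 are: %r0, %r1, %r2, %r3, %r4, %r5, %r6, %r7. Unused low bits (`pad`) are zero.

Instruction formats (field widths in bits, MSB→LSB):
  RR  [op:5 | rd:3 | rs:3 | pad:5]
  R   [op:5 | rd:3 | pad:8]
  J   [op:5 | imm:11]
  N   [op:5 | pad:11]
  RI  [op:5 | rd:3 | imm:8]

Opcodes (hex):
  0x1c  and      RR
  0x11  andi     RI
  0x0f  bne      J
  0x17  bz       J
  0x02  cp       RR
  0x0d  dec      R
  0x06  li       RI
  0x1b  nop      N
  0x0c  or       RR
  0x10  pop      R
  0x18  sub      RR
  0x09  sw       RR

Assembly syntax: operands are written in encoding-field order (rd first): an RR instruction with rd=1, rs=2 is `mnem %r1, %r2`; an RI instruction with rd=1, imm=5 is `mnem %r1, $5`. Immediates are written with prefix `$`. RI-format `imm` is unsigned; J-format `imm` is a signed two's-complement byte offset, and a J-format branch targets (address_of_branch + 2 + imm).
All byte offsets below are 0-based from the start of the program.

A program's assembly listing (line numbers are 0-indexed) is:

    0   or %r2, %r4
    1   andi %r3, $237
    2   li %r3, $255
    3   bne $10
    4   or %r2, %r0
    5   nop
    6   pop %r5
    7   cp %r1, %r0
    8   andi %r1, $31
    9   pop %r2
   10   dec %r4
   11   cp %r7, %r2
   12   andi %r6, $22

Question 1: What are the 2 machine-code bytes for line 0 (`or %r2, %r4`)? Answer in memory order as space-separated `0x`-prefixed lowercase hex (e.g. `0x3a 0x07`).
0. or fields op=0xc:5|rd=2:3|rs=4:3|pad=0:5 → word 6280h → 62 80

0x62 0x80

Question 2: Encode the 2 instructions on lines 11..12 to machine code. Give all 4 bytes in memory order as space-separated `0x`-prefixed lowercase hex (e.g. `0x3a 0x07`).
11. cp fields op=0x2:5|rd=7:3|rs=2:3|pad=0:5 → word 1740h → 17 40
12. andi fields op=0x11:5|rd=6:3|imm=22:8 → word 8e16h → 8e 16

0x17 0x40 0x8e 0x16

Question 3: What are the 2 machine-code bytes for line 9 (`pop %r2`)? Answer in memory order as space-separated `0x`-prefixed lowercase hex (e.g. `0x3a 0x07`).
0x82 0x00

9. pop fields op=0x10:5|rd=2:3|pad=0:8 → word 8200h → 82 00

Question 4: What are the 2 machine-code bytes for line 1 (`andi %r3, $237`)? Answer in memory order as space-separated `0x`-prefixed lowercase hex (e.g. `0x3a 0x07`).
0x8b 0xed

line 1 (andi): pack op=0x11:5|rd=3:3|imm=237:8 = 0x8bed; big→ 8b ed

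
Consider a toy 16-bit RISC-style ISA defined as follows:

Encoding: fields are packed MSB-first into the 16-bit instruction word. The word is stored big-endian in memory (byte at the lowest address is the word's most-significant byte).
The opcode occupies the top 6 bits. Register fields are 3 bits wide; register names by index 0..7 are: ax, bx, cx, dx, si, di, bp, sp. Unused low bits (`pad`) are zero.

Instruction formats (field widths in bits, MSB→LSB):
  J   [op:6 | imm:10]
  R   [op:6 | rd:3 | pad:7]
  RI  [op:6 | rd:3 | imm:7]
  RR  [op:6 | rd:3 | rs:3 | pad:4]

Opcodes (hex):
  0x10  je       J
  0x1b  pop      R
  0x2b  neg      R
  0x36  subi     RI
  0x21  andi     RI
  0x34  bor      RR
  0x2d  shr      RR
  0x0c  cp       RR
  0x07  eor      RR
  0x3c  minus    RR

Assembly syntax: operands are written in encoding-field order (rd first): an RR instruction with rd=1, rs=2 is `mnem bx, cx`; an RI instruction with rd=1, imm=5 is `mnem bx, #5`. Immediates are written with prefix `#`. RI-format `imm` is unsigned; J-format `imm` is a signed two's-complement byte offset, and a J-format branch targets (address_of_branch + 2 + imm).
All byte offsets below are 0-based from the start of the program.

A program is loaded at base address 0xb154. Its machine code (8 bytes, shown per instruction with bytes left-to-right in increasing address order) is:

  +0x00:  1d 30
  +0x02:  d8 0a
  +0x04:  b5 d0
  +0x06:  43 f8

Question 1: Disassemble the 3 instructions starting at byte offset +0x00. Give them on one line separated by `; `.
eor cx, dx; subi ax, #10; shr dx, di

[00] 1d 30 → 0x1d30
  opcode bits[15:10]=0x7: eor/RR
  rd@[9:7]=0x2 ⇒ cx
  rs@[6:4]=0x3 ⇒ dx
[02] d8 0a → 0xd80a
  opcode bits[15:10]=0x36: subi/RI
  rd@[9:7]=0x0 ⇒ ax
  imm@[6:0]=0xa ⇒ #10
[04] b5 d0 → 0xb5d0
  opcode bits[15:10]=0x2d: shr/RR
  rd@[9:7]=0x3 ⇒ dx
  rs@[6:4]=0x5 ⇒ di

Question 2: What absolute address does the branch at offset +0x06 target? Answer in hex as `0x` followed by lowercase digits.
[06] 43 f8 → 0x43f8
  op=0x43f8>>10=0x10 ⇒ je (J)
  imm@[9:0]=0x3f8 (s10→-8) ⇒ #-8
  target = base 0xb154 + off 0x06 + 2 + imm -8 = 0xb154

0xb154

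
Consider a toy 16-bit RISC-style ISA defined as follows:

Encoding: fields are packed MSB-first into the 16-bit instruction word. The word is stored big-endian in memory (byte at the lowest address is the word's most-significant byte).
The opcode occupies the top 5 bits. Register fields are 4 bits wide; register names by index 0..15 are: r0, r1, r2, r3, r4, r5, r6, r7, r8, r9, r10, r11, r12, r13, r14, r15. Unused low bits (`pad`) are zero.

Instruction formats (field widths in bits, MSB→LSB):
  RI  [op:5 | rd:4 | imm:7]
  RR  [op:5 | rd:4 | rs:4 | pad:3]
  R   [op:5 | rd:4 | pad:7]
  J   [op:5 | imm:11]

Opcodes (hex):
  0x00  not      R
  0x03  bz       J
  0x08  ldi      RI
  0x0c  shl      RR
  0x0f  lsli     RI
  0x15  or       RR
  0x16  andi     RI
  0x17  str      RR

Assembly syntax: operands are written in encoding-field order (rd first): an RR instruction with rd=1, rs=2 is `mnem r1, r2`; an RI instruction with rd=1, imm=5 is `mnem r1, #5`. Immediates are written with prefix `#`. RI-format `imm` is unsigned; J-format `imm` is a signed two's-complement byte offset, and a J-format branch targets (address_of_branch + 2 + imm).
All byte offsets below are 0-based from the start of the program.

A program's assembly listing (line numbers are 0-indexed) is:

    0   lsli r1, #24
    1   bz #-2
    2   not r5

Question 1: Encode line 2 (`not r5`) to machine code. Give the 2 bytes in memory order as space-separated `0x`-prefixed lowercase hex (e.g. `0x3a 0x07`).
0x02 0x80

2. not fields op=0x0:5|rd=5:4|pad=0:7 → word 0280h → 02 80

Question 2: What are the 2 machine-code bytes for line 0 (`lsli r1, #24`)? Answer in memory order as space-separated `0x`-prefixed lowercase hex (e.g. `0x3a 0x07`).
0. lsli fields op=0xf:5|rd=1:4|imm=24:7 → word 7898h → 78 98

0x78 0x98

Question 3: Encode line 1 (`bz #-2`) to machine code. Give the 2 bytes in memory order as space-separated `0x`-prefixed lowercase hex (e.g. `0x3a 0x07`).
0x1f 0xfe

line 1 (bz): pack op=0x3:5|imm=-2:11 = 0x1ffe; big→ 1f fe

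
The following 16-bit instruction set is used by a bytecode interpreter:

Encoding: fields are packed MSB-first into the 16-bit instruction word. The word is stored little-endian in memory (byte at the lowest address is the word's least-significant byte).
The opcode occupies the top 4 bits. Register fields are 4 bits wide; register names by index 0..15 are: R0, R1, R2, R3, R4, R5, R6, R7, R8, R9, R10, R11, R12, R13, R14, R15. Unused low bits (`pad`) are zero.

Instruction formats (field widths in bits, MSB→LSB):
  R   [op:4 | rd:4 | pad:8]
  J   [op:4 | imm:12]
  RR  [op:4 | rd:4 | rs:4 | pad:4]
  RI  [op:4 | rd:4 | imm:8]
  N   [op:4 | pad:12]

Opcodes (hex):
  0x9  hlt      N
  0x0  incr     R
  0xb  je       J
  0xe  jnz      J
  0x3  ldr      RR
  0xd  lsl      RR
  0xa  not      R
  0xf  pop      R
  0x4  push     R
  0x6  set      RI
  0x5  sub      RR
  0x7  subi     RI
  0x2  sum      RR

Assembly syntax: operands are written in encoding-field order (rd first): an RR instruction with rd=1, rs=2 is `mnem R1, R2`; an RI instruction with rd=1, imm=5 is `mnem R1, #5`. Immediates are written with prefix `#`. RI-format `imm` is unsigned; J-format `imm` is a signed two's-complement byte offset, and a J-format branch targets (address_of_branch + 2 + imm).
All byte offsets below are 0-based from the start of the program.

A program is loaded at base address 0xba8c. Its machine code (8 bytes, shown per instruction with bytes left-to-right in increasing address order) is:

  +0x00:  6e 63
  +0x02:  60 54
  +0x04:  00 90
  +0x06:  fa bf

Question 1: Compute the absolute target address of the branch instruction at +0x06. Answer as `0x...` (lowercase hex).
0xba8e

off 0x06: read fa bf as little → 0xbffa
  top 4b → 0xb → je [J]
  imm@[11:0]=0xffa (s12→-6) ⇒ #-6
  target = base 0xba8c + off 0x06 + 2 + imm -6 = 0xba8e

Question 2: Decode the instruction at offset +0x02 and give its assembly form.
off 0x02: read 60 54 as little → 0x5460
  opcode bits[15:12]=0x5: sub/RR
  rd@[11:8]=0x4 ⇒ R4
  rs@[7:4]=0x6 ⇒ R6

sub R4, R6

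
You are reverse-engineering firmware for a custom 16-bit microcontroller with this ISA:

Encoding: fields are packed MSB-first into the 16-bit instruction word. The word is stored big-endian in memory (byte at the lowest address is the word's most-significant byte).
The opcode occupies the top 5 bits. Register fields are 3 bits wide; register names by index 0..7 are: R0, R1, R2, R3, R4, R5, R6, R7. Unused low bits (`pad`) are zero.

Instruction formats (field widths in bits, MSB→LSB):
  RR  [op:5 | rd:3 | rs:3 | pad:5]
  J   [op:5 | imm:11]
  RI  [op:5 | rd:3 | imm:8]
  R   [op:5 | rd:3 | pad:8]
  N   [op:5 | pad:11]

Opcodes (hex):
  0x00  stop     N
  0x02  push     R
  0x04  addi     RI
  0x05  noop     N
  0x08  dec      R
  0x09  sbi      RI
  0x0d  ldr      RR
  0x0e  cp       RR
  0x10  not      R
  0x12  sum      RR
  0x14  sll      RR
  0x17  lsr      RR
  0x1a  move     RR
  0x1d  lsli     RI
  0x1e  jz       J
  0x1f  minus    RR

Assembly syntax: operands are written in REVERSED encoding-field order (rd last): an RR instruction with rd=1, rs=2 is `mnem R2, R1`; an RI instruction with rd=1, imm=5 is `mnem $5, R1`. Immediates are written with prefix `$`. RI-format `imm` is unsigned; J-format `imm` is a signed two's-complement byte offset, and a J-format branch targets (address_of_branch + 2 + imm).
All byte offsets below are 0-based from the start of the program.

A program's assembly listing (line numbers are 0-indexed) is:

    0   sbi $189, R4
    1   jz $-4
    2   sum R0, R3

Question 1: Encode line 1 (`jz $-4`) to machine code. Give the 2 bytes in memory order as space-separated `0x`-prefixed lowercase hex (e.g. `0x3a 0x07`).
1. jz fields op=0x1e:5|imm=-4:11 → word f7fch → f7 fc

0xf7 0xfc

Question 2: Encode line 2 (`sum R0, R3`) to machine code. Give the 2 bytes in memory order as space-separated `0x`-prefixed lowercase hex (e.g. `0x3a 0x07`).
0x93 0x00

2. sum fields op=0x12:5|rd=3:3|rs=0:3|pad=0:5 → word 9300h → 93 00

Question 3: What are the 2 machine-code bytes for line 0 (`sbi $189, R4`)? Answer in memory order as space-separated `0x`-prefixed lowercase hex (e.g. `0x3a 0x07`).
L0: sbi op=0x9:5|rd=4:3|imm=189:8 ⇒ 0x4cbd ⇒ big 4c bd

0x4c 0xbd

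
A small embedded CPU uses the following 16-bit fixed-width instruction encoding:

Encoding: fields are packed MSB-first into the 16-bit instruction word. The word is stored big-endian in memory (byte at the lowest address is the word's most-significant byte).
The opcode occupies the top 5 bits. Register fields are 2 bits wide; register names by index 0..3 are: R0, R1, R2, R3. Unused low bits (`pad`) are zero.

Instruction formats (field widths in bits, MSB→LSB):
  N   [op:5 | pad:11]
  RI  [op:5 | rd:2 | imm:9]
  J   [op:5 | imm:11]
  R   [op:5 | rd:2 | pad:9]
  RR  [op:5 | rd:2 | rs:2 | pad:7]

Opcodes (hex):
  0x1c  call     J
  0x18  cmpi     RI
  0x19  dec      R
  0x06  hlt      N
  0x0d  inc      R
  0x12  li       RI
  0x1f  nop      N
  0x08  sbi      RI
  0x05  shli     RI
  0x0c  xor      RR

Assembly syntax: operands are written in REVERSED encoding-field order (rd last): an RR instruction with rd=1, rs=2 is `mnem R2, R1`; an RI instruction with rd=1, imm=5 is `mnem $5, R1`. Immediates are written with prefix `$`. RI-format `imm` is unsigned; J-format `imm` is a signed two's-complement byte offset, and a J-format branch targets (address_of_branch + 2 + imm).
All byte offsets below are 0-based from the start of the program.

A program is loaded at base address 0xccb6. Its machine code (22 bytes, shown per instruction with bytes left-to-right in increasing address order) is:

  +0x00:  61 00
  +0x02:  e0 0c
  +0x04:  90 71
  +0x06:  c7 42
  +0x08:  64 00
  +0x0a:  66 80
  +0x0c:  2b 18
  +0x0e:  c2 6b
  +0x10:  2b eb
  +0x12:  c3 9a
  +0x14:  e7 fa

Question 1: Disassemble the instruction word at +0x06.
cmpi $322, R3

+0x06: c7 42 ⇒ word 0xc742 (big)
  top 5b → 0x18 → cmpi [RI]
  rd@[10:9]=0x3 ⇒ R3
  imm@[8:0]=0x142 ⇒ $322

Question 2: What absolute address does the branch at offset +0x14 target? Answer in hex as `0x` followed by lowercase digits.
0xccc6

off 0x14: read e7 fa as big → 0xe7fa
  opcode bits[15:11]=0x1c: call/J
  [10:0] imm=2042 (s11→-6) = $-6
  target = base 0xccb6 + off 0x14 + 2 + imm -6 = 0xccc6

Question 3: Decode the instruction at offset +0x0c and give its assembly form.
shli $280, R1

@+0c  big-endian(2b 18) = 0x2b18
  op=0x2b18>>11=0x5 ⇒ shli (RI)
  rd: (w>>9)&0x3=0x1 → R1
  imm: (w>>0)&0x1ff=0x118 → $280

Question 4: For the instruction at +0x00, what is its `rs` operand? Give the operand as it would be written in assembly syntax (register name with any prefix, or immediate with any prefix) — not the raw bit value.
R2

off 0x00: read 61 00 as big → 0x6100
  opcode bits[15:11]=0xc: xor/RR
  rd: (w>>9)&0x3=0x0 → R0
  rs: (w>>7)&0x3=0x2 → R2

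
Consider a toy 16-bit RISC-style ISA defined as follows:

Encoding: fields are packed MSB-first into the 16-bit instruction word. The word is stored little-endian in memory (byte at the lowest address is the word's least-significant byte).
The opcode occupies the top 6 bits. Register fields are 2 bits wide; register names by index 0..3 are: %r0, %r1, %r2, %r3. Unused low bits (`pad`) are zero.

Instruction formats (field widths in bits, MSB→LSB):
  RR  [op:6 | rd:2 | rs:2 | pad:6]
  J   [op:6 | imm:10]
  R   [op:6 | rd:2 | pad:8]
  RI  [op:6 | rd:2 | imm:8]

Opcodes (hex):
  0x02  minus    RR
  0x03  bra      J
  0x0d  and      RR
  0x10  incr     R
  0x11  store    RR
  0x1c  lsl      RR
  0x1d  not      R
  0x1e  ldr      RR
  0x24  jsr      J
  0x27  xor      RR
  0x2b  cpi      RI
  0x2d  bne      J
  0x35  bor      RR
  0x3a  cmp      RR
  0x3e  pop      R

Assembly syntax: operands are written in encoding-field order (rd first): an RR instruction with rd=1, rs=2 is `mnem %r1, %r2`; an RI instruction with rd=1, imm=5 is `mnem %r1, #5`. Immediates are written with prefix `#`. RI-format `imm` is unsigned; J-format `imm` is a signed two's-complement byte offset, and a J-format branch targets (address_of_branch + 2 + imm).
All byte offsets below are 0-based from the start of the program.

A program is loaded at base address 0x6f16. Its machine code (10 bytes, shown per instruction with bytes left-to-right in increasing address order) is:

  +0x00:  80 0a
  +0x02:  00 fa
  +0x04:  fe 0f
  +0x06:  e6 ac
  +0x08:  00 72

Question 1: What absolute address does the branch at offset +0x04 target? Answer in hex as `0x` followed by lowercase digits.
+0x04: fe 0f ⇒ word 0x0ffe (little)
  op=0x0ffe>>10=0x3 ⇒ bra (J)
  imm@[9:0]=0x3fe (s10→-2) ⇒ #-2
  target = base 0x6f16 + off 0x04 + 2 + imm -2 = 0x6f1a

0x6f1a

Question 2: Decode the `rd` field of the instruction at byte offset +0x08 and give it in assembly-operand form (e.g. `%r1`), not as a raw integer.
%r2

off 0x08: read 00 72 as little → 0x7200
  opcode bits[15:10]=0x1c: lsl/RR
  rd: (w>>8)&0x3=0x2 → %r2
  rs: (w>>6)&0x3=0x0 → %r0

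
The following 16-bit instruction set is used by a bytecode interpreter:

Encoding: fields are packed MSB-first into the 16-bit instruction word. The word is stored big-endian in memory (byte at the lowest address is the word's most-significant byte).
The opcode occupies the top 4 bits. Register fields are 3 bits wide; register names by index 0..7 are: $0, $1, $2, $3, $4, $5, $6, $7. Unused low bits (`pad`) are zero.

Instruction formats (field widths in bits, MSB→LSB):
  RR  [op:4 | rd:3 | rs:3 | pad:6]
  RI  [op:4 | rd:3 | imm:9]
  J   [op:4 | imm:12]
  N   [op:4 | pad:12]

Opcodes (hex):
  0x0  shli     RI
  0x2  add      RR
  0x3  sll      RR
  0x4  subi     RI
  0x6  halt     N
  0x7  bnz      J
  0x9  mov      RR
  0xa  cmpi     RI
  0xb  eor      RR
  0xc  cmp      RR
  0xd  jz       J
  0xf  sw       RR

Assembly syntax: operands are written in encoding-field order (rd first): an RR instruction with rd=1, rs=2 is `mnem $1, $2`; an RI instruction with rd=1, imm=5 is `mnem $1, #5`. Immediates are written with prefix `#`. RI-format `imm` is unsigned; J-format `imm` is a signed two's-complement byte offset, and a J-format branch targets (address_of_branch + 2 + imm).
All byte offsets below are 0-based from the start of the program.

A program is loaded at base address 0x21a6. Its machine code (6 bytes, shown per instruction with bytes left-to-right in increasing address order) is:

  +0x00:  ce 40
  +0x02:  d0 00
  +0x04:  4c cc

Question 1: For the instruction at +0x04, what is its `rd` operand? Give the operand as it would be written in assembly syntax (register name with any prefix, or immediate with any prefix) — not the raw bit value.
+0x04: 4c cc ⇒ word 0x4ccc (big)
  top 4b → 0x4 → subi [RI]
  rd@[11:9]=0x6 ⇒ $6
  imm@[8:0]=0xcc ⇒ #204

$6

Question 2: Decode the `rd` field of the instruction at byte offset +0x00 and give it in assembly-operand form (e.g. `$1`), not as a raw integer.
+0x00: ce 40 ⇒ word 0xce40 (big)
  opcode bits[15:12]=0xc: cmp/RR
  rd: (w>>9)&0x7=0x7 → $7
  rs: (w>>6)&0x7=0x1 → $1

$7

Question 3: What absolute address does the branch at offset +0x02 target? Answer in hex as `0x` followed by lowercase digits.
off 0x02: read d0 00 as big → 0xd000
  op=0xd000>>12=0xd ⇒ jz (J)
  imm: (w>>0)&0xfff=0x0 → #0
  target = base 0x21a6 + off 0x02 + 2 + imm 0 = 0x21aa

0x21aa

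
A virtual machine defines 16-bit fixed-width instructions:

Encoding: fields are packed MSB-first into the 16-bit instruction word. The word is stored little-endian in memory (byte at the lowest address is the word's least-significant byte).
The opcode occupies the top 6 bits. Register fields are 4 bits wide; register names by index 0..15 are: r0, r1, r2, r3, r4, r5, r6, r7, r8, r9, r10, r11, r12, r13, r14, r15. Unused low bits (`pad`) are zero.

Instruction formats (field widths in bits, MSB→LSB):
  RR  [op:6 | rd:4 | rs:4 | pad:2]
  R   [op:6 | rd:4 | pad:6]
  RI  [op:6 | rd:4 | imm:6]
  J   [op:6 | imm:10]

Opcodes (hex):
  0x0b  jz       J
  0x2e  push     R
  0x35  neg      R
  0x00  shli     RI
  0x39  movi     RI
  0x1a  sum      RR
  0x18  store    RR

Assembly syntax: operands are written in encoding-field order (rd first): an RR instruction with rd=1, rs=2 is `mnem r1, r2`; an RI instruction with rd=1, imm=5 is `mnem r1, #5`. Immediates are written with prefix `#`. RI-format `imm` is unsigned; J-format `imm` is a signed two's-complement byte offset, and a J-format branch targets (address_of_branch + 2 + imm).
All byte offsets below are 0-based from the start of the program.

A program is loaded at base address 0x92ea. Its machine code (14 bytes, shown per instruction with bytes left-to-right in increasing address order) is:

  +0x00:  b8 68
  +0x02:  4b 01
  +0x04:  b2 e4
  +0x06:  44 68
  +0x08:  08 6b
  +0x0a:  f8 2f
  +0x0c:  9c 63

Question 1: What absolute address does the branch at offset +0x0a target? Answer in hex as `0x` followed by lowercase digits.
0x92ee

+0x0a: f8 2f ⇒ word 0x2ff8 (little)
  opcode bits[15:10]=0xb: jz/J
  [9:0] imm=1016 (s10→-8) = #-8
  target = base 0x92ea + off 0x0a + 2 + imm -8 = 0x92ee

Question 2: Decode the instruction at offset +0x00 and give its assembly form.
[00] b8 68 → 0x68b8
  top 6b → 0x1a → sum [RR]
  [9:6] rd=2 = r2
  [5:2] rs=14 = r14

sum r2, r14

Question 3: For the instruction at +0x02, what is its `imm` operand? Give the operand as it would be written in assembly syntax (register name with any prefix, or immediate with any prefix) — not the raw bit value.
off 0x02: read 4b 01 as little → 0x014b
  op=0x014b>>10=0x0 ⇒ shli (RI)
  [9:6] rd=5 = r5
  [5:0] imm=11 = #11

#11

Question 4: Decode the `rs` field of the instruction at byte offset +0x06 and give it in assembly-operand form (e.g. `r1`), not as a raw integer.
r1

off 0x06: read 44 68 as little → 0x6844
  op=0x6844>>10=0x1a ⇒ sum (RR)
  rd@[9:6]=0x1 ⇒ r1
  rs@[5:2]=0x1 ⇒ r1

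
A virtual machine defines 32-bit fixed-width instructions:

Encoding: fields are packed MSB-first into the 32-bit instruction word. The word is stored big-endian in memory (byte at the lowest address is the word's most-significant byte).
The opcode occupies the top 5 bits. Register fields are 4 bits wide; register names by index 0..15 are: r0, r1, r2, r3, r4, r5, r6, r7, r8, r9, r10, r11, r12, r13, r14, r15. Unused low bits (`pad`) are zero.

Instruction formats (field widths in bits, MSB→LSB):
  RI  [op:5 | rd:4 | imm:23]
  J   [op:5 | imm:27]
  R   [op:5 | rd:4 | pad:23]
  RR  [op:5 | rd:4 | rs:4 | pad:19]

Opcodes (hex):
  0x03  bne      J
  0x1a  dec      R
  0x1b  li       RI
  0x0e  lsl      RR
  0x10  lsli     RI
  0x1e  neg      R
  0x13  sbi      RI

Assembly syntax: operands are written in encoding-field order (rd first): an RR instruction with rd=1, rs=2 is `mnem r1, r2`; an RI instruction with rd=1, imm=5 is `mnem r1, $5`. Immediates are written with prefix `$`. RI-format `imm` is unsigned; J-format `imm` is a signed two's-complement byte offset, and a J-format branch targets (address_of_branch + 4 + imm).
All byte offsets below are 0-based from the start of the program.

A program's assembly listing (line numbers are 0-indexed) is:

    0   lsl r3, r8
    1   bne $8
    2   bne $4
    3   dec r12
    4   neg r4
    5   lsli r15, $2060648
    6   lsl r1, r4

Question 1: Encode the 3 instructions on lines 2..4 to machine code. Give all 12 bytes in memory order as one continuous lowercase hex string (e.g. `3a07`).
L2: bne op=0x3:5|imm=4:27 ⇒ 0x18000004 ⇒ big 18 00 00 04
L3: dec op=0x1a:5|rd=12:4|pad=0:23 ⇒ 0xd6000000 ⇒ big d6 00 00 00
L4: neg op=0x1e:5|rd=4:4|pad=0:23 ⇒ 0xf2000000 ⇒ big f2 00 00 00

18000004d6000000f2000000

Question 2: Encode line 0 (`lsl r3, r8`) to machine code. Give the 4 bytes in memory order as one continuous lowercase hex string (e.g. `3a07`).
0. lsl fields op=0xe:5|rd=3:4|rs=8:4|pad=0:19 → word 71c00000h → 71 c0 00 00

71c00000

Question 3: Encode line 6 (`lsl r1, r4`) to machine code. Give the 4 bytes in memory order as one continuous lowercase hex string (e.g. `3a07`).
L6: lsl op=0xe:5|rd=1:4|rs=4:4|pad=0:19 ⇒ 0x70a00000 ⇒ big 70 a0 00 00

70a00000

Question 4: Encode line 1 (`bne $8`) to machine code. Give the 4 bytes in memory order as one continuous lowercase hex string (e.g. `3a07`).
18000008

L1: bne op=0x3:5|imm=8:27 ⇒ 0x18000008 ⇒ big 18 00 00 08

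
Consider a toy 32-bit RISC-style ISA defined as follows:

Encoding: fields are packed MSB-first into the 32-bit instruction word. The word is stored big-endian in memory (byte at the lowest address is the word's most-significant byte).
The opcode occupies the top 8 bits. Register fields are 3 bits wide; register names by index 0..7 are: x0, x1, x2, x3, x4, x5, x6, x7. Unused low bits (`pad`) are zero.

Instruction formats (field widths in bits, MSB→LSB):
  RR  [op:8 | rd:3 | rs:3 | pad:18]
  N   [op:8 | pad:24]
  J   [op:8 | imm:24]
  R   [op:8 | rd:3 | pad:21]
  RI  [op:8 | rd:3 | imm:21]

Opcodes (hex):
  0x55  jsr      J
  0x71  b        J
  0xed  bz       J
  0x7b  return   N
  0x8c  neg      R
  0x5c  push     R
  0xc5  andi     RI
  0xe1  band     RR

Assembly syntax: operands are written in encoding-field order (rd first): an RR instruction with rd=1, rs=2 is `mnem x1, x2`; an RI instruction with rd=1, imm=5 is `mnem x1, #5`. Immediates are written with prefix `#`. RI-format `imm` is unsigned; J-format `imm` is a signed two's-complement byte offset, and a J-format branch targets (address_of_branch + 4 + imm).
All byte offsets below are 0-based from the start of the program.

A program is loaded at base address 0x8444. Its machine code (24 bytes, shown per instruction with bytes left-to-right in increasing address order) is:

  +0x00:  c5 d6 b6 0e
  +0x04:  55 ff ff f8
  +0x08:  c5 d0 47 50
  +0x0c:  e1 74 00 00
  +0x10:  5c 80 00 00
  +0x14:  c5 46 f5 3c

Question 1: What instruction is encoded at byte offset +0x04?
jsr #-8

+0x04: 55 ff ff f8 ⇒ word 0x55fffff8 (big)
  opcode bits[31:24]=0x55: jsr/J
  [23:0] imm=16777208 (s24→-8) = #-8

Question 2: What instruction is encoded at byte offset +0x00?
[00] c5 d6 b6 0e → 0xc5d6b60e
  top 8b → 0xc5 → andi [RI]
  [23:21] rd=6 = x6
  [20:0] imm=1488398 = #1488398

andi x6, #1488398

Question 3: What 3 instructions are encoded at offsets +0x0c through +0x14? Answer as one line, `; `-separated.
off 0x0c: read e1 74 00 00 as big → 0xe1740000
  opcode bits[31:24]=0xe1: band/RR
  [23:21] rd=3 = x3
  [20:18] rs=5 = x5
off 0x10: read 5c 80 00 00 as big → 0x5c800000
  opcode bits[31:24]=0x5c: push/R
  [23:21] rd=4 = x4
off 0x14: read c5 46 f5 3c as big → 0xc546f53c
  opcode bits[31:24]=0xc5: andi/RI
  [23:21] rd=2 = x2
  [20:0] imm=455996 = #455996

band x3, x5; push x4; andi x2, #455996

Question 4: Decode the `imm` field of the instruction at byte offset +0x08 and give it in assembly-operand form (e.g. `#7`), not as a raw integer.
#1066832

[08] c5 d0 47 50 → 0xc5d04750
  opcode bits[31:24]=0xc5: andi/RI
  rd: (w>>21)&0x7=0x6 → x6
  imm: (w>>0)&0x1fffff=0x104750 → #1066832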